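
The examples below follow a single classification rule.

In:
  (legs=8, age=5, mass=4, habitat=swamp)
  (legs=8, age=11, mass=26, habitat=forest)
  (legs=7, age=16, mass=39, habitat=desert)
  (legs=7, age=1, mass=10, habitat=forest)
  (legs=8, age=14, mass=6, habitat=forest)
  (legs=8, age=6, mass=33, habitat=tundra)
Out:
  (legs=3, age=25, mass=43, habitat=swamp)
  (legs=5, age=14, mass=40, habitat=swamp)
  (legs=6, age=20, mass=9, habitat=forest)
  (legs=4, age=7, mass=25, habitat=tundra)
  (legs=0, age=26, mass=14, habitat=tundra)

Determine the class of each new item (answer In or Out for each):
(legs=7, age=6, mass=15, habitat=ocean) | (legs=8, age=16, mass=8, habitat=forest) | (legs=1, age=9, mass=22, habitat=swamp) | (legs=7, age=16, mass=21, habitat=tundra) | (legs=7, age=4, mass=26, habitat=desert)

In, In, Out, In, In

'In' ⟺ legs ≥ 7.
(legs=7, age=6, mass=15, habitat=ocean): legs = 7 — matches, so In. (legs=8, age=16, mass=8, habitat=forest): legs = 8 — matches, so In. (legs=1, age=9, mass=22, habitat=swamp): legs = 1 — does not satisfy this, so Out. (legs=7, age=16, mass=21, habitat=tundra): legs = 7 — matches, so In. (legs=7, age=4, mass=26, habitat=desert): legs = 7 — matches, so In.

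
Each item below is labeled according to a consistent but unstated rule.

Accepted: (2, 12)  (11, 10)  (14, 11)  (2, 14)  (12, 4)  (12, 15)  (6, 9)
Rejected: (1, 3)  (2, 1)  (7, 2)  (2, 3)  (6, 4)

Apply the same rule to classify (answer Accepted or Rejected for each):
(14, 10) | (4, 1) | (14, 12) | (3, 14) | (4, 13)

Accepted, Rejected, Accepted, Accepted, Accepted

The classifier is using: sum ≥ 14.
(14, 10): 14+10 = 24, has this property → Accepted.
(4, 1): 4+1 = 5, lacks this property → Rejected.
(14, 12): 14+12 = 26, has this property → Accepted.
(3, 14): 3+14 = 17, has this property → Accepted.
(4, 13): 4+13 = 17, has this property → Accepted.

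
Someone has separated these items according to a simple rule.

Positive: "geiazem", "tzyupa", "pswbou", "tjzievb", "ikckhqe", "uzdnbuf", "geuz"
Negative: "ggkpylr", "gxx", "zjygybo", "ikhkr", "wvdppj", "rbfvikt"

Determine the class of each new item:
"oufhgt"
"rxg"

Positive, Negative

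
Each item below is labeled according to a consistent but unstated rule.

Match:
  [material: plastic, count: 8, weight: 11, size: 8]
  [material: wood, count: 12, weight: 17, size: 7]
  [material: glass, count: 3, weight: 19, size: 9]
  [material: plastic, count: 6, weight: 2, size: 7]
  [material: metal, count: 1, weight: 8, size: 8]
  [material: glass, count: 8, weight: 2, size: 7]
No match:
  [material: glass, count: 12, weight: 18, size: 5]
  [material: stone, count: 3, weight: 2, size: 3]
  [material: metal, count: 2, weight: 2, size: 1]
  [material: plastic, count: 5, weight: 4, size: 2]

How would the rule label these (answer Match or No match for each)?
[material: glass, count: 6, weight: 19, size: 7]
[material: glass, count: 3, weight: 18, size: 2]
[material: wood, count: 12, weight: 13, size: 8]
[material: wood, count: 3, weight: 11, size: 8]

Match, No match, Match, Match

'Match' ⟺ size ≥ 7.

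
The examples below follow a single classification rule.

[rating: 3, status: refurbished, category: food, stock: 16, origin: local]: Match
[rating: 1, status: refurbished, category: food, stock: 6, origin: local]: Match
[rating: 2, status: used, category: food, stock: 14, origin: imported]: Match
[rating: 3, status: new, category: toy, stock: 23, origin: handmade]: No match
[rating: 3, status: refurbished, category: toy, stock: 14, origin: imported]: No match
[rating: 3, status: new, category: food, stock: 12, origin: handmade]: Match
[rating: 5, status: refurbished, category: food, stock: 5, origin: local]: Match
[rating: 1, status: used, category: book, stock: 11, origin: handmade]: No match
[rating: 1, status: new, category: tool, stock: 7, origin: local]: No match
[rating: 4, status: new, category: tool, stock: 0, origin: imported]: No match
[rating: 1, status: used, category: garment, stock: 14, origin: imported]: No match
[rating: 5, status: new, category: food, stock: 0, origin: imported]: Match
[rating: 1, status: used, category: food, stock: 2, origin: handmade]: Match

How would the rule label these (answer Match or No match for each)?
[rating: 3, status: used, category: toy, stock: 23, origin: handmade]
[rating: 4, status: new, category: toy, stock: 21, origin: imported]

One predicate separates the groups cleanly: category is food.
[rating: 3, status: used, category: toy, stock: 23, origin: handmade] → category is toy → No match.
[rating: 4, status: new, category: toy, stock: 21, origin: imported] → category is toy → No match.

No match, No match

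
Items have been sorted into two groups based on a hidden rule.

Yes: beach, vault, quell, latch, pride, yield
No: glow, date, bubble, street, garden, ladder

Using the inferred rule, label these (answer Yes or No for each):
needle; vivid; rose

No, Yes, No

The simplest hypothesis consistent with all the labels is: odd length.
needle: No (length 6).
vivid: Yes (length 5).
rose: No (length 4).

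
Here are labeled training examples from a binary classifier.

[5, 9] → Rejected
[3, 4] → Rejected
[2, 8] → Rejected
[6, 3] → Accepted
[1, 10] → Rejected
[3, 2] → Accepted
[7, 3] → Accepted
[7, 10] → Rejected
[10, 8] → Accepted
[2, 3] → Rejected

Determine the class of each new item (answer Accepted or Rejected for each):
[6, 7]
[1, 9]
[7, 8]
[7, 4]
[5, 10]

The pattern is that an item is 'Accepted' exactly when: first > second.
[6, 7]: Rejected (6 < 7). [1, 9]: Rejected (1 < 9). [7, 8]: Rejected (7 < 8). [7, 4]: Accepted (7 > 4). [5, 10]: Rejected (5 < 10).

Rejected, Rejected, Rejected, Accepted, Rejected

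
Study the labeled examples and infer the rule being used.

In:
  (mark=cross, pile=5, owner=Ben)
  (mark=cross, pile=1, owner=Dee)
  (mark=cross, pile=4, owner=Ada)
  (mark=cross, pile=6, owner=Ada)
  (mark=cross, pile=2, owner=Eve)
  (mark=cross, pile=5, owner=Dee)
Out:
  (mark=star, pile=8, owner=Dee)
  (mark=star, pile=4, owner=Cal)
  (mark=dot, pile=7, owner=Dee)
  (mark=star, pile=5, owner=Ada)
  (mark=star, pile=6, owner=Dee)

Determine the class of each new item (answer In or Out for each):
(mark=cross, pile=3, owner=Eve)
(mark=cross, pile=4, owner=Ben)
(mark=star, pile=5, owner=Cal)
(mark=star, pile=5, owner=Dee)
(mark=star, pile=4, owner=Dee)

In, In, Out, Out, Out

One predicate separates the groups cleanly: mark is cross.
(mark=cross, pile=3, owner=Eve): In (mark is cross). (mark=cross, pile=4, owner=Ben): In (mark is cross). (mark=star, pile=5, owner=Cal): Out (mark is star). (mark=star, pile=5, owner=Dee): Out (mark is star). (mark=star, pile=4, owner=Dee): Out (mark is star).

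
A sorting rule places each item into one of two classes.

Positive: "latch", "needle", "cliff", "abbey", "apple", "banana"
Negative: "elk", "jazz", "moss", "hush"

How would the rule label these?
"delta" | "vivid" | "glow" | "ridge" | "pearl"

The common property of the 'Positive' items is: length ≥ 5. No 'Negative' item has it.
Positive: "delta", since length 5. Positive: "vivid", since length 5. Negative: "glow", since length 4. Positive: "ridge", since length 5. Positive: "pearl", since length 5.

Positive, Positive, Negative, Positive, Positive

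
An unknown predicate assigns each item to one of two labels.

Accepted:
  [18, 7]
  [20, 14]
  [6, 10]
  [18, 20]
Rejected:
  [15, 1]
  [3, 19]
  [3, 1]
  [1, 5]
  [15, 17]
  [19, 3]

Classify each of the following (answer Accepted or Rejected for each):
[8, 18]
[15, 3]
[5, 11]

The distinguishing property — first is even — holds for all the 'Accepted' cases and none of the 'Rejected' cases.

Accepted, Rejected, Rejected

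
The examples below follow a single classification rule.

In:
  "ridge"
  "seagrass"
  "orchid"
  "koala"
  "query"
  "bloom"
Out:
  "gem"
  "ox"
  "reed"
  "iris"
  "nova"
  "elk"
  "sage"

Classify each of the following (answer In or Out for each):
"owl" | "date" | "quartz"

The distinguishing property — length ≥ 5 — holds for all the 'In' cases and none of the 'Out' cases.
"owl" — length 3, hence Out. "date" — length 4, hence Out. "quartz" — length 6, hence In.

Out, Out, In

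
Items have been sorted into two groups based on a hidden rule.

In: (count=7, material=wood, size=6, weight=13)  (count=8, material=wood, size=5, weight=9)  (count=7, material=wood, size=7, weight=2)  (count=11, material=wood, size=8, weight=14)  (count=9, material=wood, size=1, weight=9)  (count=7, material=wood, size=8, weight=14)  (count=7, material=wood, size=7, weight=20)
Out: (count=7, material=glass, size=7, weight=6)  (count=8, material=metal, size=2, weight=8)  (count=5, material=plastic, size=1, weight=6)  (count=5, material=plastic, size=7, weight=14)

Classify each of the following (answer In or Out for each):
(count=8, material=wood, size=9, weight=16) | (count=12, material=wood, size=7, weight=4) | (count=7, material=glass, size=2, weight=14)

Every 'In' example satisfies: material is wood. None of the 'Out' examples do.
(count=8, material=wood, size=9, weight=16) — material is wood, hence In. (count=12, material=wood, size=7, weight=4) — material is wood, hence In. (count=7, material=glass, size=2, weight=14) — material is glass, hence Out.

In, In, Out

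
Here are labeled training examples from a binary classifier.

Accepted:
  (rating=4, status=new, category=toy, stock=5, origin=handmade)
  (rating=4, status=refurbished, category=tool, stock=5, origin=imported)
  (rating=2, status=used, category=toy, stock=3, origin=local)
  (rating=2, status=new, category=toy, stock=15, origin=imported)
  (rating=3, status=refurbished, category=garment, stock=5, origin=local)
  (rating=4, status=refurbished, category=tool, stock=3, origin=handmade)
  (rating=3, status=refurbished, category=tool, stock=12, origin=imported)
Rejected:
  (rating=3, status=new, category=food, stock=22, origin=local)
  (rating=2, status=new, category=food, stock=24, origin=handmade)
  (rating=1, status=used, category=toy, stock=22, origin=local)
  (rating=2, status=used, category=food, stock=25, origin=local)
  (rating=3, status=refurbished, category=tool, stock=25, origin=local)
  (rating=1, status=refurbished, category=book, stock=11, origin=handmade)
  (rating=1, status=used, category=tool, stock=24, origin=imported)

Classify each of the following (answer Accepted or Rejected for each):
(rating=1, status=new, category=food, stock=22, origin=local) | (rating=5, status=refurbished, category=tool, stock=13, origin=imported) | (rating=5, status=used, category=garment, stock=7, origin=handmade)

One predicate separates the groups cleanly: stock ≤ 15 AND rating ≥ 2.
(rating=1, status=new, category=food, stock=22, origin=local): stock = 22, rating = 1, doesn't qualify → Rejected.
(rating=5, status=refurbished, category=tool, stock=13, origin=imported): stock = 13, rating = 5, has this property → Accepted.
(rating=5, status=used, category=garment, stock=7, origin=handmade): stock = 7, rating = 5, has this property → Accepted.

Rejected, Accepted, Accepted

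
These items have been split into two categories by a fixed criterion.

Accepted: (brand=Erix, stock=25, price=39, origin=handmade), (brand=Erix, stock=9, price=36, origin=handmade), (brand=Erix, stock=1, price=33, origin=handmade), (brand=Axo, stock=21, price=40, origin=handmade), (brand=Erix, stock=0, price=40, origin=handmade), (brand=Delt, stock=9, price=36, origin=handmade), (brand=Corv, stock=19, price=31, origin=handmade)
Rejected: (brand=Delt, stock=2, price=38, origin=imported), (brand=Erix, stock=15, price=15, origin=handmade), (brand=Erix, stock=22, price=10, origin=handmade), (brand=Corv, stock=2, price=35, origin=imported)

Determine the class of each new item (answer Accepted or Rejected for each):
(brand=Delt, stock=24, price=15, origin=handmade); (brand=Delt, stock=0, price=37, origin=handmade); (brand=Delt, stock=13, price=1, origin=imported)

Rejected, Accepted, Rejected

The distinguishing property — origin is handmade AND price ≥ 31 — holds for all the 'Accepted' cases and none of the 'Rejected' cases.
(brand=Delt, stock=24, price=15, origin=handmade) → origin is handmade, price = 15 → Rejected. (brand=Delt, stock=0, price=37, origin=handmade) → origin is handmade, price = 37 → Accepted. (brand=Delt, stock=13, price=1, origin=imported) → origin is imported, price = 1 → Rejected.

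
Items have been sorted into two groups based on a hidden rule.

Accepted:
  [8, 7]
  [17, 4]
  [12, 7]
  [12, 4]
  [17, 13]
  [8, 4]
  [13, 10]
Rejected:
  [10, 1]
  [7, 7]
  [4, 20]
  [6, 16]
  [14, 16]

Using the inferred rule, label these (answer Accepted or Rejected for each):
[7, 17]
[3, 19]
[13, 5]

The common property of the 'Accepted' items is: first > second AND sum ≥ 12. No 'Rejected' item has it.
[7, 17] → 7 < 17, 7+17 = 24 → Rejected. [3, 19] → 3 < 19, 3+19 = 22 → Rejected. [13, 5] → 13 > 5, 13+5 = 18 → Accepted.

Rejected, Rejected, Accepted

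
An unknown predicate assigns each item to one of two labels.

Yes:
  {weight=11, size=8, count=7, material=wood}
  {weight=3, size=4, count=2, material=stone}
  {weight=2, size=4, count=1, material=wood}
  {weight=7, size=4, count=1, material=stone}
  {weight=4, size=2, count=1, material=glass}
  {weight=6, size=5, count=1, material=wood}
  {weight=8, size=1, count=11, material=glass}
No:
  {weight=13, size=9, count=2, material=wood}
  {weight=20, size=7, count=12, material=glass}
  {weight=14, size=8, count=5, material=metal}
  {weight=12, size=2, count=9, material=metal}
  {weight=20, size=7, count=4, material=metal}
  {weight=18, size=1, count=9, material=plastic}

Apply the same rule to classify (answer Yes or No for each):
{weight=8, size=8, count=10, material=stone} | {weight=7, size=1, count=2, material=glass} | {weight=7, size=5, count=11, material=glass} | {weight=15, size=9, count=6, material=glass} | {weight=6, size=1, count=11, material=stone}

Yes, Yes, Yes, No, Yes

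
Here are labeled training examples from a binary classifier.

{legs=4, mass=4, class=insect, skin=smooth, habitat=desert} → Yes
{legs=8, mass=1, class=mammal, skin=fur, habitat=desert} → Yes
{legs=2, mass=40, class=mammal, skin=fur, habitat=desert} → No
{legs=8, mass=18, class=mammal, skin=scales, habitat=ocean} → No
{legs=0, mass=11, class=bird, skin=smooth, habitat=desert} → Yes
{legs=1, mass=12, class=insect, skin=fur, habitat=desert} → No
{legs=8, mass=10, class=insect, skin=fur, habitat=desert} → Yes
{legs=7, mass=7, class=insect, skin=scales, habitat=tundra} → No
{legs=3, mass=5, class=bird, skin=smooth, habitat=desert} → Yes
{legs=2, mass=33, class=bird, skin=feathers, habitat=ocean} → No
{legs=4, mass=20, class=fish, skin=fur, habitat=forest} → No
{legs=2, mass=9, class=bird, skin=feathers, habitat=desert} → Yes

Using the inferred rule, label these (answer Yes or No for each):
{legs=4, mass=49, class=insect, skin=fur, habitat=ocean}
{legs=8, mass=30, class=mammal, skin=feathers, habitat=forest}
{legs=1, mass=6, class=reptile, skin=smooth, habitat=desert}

The rule appears to be: habitat is desert AND mass ≤ 11.

No, No, Yes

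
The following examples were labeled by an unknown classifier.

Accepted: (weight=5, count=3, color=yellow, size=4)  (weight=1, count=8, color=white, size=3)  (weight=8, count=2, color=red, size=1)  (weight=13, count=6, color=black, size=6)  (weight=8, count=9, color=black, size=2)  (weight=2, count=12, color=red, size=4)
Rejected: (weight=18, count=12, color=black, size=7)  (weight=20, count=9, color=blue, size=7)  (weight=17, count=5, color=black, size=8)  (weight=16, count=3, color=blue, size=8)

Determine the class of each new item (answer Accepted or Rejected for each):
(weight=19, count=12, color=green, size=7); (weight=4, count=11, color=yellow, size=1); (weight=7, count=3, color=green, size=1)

Rejected, Accepted, Accepted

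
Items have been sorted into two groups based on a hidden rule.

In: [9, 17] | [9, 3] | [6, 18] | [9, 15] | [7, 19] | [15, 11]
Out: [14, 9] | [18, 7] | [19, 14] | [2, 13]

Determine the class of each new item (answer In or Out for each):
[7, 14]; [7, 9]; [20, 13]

The distinguishing property — sum is even — holds for all the 'In' cases and none of the 'Out' cases.
[7, 14]: 7+14 = 21 — fails the rule, so Out.
[7, 9]: 7+9 = 16 — matches, so In.
[20, 13]: 20+13 = 33 — fails the rule, so Out.

Out, In, Out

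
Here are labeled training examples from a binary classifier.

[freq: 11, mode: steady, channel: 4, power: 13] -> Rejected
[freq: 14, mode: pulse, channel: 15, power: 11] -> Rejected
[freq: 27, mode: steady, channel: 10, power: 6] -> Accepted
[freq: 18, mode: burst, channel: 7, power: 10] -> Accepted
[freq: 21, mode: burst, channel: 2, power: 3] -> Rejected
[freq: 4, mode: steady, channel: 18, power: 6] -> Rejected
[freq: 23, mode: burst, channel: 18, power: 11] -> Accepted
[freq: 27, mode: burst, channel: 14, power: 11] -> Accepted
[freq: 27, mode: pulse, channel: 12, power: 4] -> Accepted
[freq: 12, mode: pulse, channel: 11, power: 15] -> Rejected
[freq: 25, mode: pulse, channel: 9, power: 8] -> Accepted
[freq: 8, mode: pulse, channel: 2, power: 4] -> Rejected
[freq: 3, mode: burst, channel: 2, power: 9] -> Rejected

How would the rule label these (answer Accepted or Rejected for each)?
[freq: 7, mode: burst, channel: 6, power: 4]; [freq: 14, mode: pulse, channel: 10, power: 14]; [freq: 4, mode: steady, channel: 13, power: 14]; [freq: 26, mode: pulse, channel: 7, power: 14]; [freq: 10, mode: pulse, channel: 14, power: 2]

Rejected, Rejected, Rejected, Accepted, Rejected

The common property of the 'Accepted' items is: freq ≥ 18 AND power ≥ 4. No 'Rejected' item has it.
[freq: 7, mode: burst, channel: 6, power: 4]: freq = 7, power = 4, fails this test → Rejected.
[freq: 14, mode: pulse, channel: 10, power: 14]: freq = 14, power = 14, fails this test → Rejected.
[freq: 4, mode: steady, channel: 13, power: 14]: freq = 4, power = 14, fails this test → Rejected.
[freq: 26, mode: pulse, channel: 7, power: 14]: freq = 26, power = 14, checks out → Accepted.
[freq: 10, mode: pulse, channel: 14, power: 2]: freq = 10, power = 2, fails this test → Rejected.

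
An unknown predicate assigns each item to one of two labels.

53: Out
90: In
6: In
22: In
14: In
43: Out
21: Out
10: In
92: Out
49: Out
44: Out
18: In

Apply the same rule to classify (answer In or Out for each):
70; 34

The simplest hypothesis consistent with all the labels is: ≡ 2 (mod 4).

In, In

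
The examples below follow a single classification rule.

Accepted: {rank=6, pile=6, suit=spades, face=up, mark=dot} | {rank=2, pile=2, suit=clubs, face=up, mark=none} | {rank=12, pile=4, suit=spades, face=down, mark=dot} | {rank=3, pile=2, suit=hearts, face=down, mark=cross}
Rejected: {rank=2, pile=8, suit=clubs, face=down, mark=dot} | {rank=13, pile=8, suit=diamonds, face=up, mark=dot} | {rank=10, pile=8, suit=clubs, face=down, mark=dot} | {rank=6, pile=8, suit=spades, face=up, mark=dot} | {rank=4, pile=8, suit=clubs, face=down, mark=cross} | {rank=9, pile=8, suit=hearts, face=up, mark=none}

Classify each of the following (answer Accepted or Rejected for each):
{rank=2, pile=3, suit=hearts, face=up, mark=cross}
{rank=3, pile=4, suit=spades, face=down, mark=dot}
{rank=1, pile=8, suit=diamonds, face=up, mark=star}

'Accepted' ⟺ pile ≤ 6.

Accepted, Accepted, Rejected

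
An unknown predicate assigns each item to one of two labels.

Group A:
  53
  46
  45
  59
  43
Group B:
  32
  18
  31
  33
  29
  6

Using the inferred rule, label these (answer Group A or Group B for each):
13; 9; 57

Group B, Group B, Group A

The pattern is that an item is 'Group A' exactly when: at least 43.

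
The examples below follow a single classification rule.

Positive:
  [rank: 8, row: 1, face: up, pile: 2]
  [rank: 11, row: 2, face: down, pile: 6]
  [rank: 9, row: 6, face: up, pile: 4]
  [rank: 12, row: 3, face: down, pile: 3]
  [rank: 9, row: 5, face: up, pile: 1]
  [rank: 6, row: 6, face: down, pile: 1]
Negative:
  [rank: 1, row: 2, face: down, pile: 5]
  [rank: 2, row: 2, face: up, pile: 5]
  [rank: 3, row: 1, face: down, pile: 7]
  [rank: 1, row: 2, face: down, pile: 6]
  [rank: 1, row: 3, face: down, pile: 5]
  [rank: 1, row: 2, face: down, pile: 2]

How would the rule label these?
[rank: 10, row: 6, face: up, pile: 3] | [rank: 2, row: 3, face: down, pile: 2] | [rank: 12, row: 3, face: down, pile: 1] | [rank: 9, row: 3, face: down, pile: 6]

Positive, Negative, Positive, Positive

A rule that fits every label: rank ≥ 6 — true of each 'Positive' example, false of each 'Negative' one.
[rank: 10, row: 6, face: up, pile: 3] → rank = 10 → Positive.
[rank: 2, row: 3, face: down, pile: 2] → rank = 2 → Negative.
[rank: 12, row: 3, face: down, pile: 1] → rank = 12 → Positive.
[rank: 9, row: 3, face: down, pile: 6] → rank = 9 → Positive.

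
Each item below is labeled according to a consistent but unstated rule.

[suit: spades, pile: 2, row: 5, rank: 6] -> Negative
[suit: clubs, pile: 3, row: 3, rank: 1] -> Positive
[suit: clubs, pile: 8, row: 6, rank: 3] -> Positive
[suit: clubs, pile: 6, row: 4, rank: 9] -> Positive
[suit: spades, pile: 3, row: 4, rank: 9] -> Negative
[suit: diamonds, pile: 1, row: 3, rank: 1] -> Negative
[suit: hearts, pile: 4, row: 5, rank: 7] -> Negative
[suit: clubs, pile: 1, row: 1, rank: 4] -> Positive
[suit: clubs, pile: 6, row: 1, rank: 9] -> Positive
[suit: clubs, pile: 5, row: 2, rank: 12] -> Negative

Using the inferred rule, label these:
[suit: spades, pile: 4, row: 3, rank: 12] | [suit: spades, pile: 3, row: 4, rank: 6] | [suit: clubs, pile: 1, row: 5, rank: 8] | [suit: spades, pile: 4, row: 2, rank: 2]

Negative, Negative, Positive, Negative

A rule that fits every label: suit is clubs AND rank ≤ 9 — true of each 'Positive' example, false of each 'Negative' one.
[suit: spades, pile: 4, row: 3, rank: 12]: suit is spades, rank = 12, doesn't qualify → Negative.
[suit: spades, pile: 3, row: 4, rank: 6]: suit is spades, rank = 6, doesn't qualify → Negative.
[suit: clubs, pile: 1, row: 5, rank: 8]: suit is clubs, rank = 8, meets the rule → Positive.
[suit: spades, pile: 4, row: 2, rank: 2]: suit is spades, rank = 2, doesn't qualify → Negative.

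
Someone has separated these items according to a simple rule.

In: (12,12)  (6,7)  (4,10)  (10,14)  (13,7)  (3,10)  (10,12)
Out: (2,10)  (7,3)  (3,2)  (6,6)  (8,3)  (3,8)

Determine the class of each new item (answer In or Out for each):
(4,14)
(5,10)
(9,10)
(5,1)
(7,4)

The simplest hypothesis consistent with all the labels is: sum ≥ 13.
(4,14): 4+14 = 18 — meets the rule, so In. (5,10): 5+10 = 15 — meets the rule, so In. (9,10): 9+10 = 19 — meets the rule, so In. (5,1): 5+1 = 6 — does not fit, so Out. (7,4): 7+4 = 11 — does not fit, so Out.

In, In, In, Out, Out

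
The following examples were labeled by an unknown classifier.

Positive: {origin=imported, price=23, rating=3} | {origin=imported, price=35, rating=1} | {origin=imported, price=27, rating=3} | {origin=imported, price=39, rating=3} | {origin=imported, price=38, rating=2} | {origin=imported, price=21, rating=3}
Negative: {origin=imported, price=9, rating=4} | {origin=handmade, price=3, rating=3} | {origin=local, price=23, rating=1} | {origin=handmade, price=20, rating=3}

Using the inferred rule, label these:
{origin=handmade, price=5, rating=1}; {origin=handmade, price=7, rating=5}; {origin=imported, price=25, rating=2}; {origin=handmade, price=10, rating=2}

Negative, Negative, Positive, Negative

One predicate separates the groups cleanly: origin is imported AND price ≥ 20.
{origin=handmade, price=5, rating=1} → origin is handmade, price = 5 → Negative.
{origin=handmade, price=7, rating=5} → origin is handmade, price = 7 → Negative.
{origin=imported, price=25, rating=2} → origin is imported, price = 25 → Positive.
{origin=handmade, price=10, rating=2} → origin is handmade, price = 10 → Negative.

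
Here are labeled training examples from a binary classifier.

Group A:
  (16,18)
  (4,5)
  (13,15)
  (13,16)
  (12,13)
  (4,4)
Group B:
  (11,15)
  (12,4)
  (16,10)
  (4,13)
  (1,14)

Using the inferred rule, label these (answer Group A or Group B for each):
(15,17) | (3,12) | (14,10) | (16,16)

Group A, Group B, Group B, Group A

The simplest hypothesis consistent with all the labels is: |first − second| ≤ 3.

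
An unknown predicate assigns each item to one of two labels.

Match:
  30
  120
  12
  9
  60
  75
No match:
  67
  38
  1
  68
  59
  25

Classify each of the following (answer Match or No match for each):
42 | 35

Match, No match

The rule appears to be: multiple of 3.
42: Match (42 = 3·14). 35: No match (35 = 3·11 + 2).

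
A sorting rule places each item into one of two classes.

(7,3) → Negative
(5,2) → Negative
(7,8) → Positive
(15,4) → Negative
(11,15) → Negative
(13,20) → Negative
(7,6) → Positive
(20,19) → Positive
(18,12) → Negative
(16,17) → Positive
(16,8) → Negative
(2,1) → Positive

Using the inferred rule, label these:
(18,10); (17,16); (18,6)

Negative, Positive, Negative

Rule: |first − second| ≤ 1. This holds for each 'Positive' example and fails for each 'Negative' one.
(18,10) → |18−10| = 8 → Negative.
(17,16) → |17−16| = 1 → Positive.
(18,6) → |18−6| = 12 → Negative.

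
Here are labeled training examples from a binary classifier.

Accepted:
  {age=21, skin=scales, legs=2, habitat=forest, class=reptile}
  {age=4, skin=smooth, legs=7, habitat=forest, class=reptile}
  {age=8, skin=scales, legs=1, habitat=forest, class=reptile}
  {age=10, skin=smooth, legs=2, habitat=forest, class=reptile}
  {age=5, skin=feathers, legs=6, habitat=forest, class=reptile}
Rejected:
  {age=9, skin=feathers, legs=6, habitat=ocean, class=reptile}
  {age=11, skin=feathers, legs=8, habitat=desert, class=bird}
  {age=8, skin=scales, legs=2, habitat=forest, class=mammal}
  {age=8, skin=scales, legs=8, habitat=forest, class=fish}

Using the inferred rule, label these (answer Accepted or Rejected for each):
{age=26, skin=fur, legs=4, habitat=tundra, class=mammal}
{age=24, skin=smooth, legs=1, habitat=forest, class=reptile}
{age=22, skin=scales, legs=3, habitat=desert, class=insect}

The common property of the 'Accepted' items is: habitat is forest AND class is reptile. No 'Rejected' item has it.
Rejected: {age=26, skin=fur, legs=4, habitat=tundra, class=mammal}, since habitat is tundra, class is mammal. Accepted: {age=24, skin=smooth, legs=1, habitat=forest, class=reptile}, since habitat is forest, class is reptile. Rejected: {age=22, skin=scales, legs=3, habitat=desert, class=insect}, since habitat is desert, class is insect.

Rejected, Accepted, Rejected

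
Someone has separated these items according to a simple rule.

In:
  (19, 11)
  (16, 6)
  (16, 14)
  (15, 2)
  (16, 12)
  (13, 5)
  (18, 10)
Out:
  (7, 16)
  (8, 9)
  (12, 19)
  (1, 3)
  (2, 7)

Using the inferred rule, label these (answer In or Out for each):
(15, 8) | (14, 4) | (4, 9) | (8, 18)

The common property of the 'In' items is: first > second. No 'Out' item has it.
(15, 8): 15 > 8, has this property → In.
(14, 4): 14 > 4, has this property → In.
(4, 9): 4 < 9, does not satisfy this → Out.
(8, 18): 8 < 18, does not satisfy this → Out.

In, In, Out, Out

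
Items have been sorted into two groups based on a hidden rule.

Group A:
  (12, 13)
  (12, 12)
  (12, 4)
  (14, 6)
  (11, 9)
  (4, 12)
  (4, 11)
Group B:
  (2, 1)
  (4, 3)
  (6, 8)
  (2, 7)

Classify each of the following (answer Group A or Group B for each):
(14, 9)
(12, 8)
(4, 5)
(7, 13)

One predicate separates the groups cleanly: sum ≥ 15.
(14, 9): Group A (14+9 = 23). (12, 8): Group A (12+8 = 20). (4, 5): Group B (4+5 = 9). (7, 13): Group A (7+13 = 20).

Group A, Group A, Group B, Group A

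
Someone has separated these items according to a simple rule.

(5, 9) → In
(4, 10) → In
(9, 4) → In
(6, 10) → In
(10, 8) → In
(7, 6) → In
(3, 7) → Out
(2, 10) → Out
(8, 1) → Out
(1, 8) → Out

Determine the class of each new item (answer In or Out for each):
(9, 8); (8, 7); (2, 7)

The classifier is using: sum ≥ 13.

In, In, Out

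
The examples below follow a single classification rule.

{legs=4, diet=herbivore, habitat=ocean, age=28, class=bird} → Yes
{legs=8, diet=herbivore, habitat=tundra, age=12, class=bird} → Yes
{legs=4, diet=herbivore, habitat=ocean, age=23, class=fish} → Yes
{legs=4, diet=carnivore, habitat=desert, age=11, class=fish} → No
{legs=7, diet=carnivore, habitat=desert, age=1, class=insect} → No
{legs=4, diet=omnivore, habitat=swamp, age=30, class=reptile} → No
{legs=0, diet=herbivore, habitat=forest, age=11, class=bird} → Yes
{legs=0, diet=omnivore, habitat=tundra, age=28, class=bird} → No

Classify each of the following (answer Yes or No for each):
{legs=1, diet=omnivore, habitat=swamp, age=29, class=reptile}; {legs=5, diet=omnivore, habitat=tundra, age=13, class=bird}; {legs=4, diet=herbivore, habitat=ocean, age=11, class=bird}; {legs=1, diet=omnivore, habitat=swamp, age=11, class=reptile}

No, No, Yes, No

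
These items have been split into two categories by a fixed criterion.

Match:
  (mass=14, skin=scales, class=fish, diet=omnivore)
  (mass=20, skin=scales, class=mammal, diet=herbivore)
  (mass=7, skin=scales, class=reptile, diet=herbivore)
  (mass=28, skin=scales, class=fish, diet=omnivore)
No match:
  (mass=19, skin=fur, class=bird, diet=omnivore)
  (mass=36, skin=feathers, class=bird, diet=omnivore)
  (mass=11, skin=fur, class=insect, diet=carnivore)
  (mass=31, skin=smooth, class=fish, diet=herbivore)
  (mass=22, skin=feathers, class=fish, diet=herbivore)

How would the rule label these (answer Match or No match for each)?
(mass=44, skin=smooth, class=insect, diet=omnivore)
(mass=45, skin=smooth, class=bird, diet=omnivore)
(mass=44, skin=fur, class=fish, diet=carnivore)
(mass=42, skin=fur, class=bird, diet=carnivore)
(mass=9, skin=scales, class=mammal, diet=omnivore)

No match, No match, No match, No match, Match

'Match' ⟺ skin is scales.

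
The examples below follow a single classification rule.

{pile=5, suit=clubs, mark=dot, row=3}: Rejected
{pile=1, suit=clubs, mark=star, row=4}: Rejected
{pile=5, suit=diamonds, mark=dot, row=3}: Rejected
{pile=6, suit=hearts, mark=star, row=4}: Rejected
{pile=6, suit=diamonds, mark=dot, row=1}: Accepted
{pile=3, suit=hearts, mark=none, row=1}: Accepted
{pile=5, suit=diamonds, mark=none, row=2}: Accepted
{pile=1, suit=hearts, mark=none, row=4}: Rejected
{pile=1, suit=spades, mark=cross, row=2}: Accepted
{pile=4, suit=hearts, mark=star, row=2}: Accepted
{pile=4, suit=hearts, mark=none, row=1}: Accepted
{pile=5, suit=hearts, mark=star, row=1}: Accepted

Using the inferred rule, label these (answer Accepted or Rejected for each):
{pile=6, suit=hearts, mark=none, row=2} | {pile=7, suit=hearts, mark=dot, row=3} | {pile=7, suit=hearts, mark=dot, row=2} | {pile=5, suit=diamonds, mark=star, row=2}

All 'Accepted' examples share one property — row ≤ 2 — and every 'Rejected' example lacks it.
{pile=6, suit=hearts, mark=none, row=2}: row = 2, passes → Accepted.
{pile=7, suit=hearts, mark=dot, row=3}: row = 3, fails this test → Rejected.
{pile=7, suit=hearts, mark=dot, row=2}: row = 2, passes → Accepted.
{pile=5, suit=diamonds, mark=star, row=2}: row = 2, passes → Accepted.

Accepted, Rejected, Accepted, Accepted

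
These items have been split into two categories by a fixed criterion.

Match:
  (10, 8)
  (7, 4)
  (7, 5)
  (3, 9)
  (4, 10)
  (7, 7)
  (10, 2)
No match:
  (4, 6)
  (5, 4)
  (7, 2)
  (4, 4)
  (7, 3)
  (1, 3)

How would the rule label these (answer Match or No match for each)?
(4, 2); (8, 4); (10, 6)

The common property of the 'Match' items is: sum ≥ 11. No 'No match' item has it.
(4, 2): 4+2 = 6, doesn't match → No match.
(8, 4): 8+4 = 12, meets the rule → Match.
(10, 6): 10+6 = 16, meets the rule → Match.

No match, Match, Match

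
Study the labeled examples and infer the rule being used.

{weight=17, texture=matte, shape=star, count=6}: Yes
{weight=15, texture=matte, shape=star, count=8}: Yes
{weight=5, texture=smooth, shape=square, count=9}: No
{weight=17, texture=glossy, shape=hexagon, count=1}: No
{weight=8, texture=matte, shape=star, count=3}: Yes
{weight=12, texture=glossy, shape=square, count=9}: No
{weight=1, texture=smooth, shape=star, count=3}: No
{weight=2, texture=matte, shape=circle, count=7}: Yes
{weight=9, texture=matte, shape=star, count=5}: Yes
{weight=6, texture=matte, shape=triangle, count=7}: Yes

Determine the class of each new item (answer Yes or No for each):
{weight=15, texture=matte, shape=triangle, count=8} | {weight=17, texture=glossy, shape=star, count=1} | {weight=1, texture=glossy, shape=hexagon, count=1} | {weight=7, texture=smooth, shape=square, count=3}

The common property of the 'Yes' items is: texture is matte. No 'No' item has it.

Yes, No, No, No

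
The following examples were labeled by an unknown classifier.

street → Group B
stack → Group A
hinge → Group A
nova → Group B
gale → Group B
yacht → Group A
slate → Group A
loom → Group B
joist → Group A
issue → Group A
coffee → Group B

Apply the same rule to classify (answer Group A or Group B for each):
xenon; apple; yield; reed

Group A, Group A, Group A, Group B

Every 'Group A' example satisfies: odd length. None of the 'Group B' examples do.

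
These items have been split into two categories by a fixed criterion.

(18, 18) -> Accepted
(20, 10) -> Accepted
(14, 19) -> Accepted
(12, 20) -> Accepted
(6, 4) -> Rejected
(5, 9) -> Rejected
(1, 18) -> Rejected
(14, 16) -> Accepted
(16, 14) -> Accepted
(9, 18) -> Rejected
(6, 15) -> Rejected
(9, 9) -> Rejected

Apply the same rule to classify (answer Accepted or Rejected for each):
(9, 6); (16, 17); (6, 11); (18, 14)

Rejected, Accepted, Rejected, Accepted

One predicate separates the groups cleanly: sum ≥ 30.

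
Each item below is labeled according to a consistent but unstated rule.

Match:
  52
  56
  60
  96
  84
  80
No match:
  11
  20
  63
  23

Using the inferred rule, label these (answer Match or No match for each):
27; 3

The distinguishing property — even AND at least 23 — holds for all the 'Match' cases and none of the 'No match' cases.

No match, No match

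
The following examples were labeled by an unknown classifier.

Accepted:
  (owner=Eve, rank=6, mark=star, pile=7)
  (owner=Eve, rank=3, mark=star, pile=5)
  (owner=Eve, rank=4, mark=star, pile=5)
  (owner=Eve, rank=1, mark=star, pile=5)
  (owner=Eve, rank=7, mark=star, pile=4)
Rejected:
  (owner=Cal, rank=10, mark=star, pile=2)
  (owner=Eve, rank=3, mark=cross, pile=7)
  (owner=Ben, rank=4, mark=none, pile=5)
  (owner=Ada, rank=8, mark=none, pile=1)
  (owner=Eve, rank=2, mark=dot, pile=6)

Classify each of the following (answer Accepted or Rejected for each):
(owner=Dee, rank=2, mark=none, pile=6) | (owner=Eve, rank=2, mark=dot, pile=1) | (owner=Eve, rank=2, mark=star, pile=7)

Rejected, Rejected, Accepted

All 'Accepted' examples share one property — mark is star AND owner is Eve — and every 'Rejected' example lacks it.
Rejected: (owner=Dee, rank=2, mark=none, pile=6), since mark is none, owner is Dee. Rejected: (owner=Eve, rank=2, mark=dot, pile=1), since mark is dot, owner is Eve. Accepted: (owner=Eve, rank=2, mark=star, pile=7), since mark is star, owner is Eve.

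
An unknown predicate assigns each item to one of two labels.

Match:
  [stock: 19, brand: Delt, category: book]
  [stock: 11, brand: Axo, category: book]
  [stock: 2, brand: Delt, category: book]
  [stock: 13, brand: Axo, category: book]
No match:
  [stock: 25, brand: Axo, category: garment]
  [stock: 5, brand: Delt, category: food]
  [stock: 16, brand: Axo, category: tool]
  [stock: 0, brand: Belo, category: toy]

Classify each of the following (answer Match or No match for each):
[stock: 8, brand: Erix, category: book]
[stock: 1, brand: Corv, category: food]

Match, No match

The classifier is using: category is book.
[stock: 8, brand: Erix, category: book] — category is book, hence Match. [stock: 1, brand: Corv, category: food] — category is food, hence No match.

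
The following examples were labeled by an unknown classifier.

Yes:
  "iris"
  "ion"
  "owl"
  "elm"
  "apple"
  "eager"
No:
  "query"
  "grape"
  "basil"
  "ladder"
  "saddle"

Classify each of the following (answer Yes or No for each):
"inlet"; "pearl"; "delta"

The common property of the 'Yes' items is: starts with a vowel. No 'No' item has it.
"inlet": starts with 'i' — checks out, so Yes. "pearl": starts with 'p' — fails this test, so No. "delta": starts with 'd' — fails this test, so No.

Yes, No, No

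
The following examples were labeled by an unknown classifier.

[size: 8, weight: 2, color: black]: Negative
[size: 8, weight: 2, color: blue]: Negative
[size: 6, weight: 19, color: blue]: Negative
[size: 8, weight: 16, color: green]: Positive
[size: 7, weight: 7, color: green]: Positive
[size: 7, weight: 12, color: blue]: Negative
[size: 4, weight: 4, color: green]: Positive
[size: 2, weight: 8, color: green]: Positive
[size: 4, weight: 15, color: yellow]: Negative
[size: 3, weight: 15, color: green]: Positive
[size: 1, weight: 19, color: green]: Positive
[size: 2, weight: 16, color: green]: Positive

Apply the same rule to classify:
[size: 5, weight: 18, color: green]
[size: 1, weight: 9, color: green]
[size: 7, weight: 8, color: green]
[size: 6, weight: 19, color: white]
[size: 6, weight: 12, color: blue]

Positive, Positive, Positive, Negative, Negative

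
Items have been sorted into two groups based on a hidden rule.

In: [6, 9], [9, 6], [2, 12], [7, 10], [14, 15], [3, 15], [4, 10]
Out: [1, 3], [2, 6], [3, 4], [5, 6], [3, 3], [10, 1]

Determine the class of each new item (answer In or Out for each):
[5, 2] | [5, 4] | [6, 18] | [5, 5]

Out, Out, In, Out

'In' ⟺ sum ≥ 14.
[5, 2] — 5+2 = 7, hence Out.
[5, 4] — 5+4 = 9, hence Out.
[6, 18] — 6+18 = 24, hence In.
[5, 5] — 5+5 = 10, hence Out.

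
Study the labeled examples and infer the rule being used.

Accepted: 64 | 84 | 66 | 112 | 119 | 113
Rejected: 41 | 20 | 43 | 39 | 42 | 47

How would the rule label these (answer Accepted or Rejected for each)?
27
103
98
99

The distinguishing property — at least 64 — holds for all the 'Accepted' cases and none of the 'Rejected' cases.
27: 27 < 64 — fails the rule, so Rejected.
103: 103 ≥ 64 — has this property, so Accepted.
98: 98 ≥ 64 — has this property, so Accepted.
99: 99 ≥ 64 — has this property, so Accepted.

Rejected, Accepted, Accepted, Accepted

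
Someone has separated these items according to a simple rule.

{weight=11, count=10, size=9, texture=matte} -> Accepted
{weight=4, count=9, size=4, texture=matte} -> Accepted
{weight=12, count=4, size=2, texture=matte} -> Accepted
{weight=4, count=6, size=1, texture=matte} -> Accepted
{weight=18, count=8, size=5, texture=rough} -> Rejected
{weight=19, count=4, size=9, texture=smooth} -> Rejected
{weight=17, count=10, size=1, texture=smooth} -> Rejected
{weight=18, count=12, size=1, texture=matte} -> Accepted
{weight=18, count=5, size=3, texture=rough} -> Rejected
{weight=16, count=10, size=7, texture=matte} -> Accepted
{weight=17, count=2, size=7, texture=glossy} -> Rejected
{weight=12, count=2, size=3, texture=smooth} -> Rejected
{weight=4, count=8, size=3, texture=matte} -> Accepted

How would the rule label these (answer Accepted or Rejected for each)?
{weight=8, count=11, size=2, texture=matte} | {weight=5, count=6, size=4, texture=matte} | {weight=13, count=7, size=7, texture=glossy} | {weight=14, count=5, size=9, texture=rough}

Accepted, Accepted, Rejected, Rejected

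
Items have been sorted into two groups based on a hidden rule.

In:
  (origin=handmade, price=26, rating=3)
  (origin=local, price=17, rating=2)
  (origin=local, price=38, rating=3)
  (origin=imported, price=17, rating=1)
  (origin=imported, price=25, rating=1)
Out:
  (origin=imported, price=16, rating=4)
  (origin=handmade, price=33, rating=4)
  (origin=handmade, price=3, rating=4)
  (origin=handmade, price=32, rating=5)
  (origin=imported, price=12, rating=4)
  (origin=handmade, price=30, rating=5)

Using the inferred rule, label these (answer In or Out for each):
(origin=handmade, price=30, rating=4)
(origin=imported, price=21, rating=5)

Out, Out

One predicate separates the groups cleanly: rating ≤ 3.
(origin=handmade, price=30, rating=4) — rating = 4, hence Out. (origin=imported, price=21, rating=5) — rating = 5, hence Out.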